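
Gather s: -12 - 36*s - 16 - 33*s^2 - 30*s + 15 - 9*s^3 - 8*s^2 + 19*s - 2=-9*s^3 - 41*s^2 - 47*s - 15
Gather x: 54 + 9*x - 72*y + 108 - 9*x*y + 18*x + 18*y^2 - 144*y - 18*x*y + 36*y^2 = x*(27 - 27*y) + 54*y^2 - 216*y + 162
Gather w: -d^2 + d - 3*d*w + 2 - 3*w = -d^2 + d + w*(-3*d - 3) + 2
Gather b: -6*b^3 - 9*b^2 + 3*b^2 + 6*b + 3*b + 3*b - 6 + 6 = -6*b^3 - 6*b^2 + 12*b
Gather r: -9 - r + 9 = -r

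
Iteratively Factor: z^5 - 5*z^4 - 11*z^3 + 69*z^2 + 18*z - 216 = (z + 2)*(z^4 - 7*z^3 + 3*z^2 + 63*z - 108) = (z - 3)*(z + 2)*(z^3 - 4*z^2 - 9*z + 36) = (z - 3)^2*(z + 2)*(z^2 - z - 12) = (z - 3)^2*(z + 2)*(z + 3)*(z - 4)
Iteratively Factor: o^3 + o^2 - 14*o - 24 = (o + 2)*(o^2 - o - 12) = (o - 4)*(o + 2)*(o + 3)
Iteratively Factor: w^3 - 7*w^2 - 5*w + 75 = (w - 5)*(w^2 - 2*w - 15) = (w - 5)*(w + 3)*(w - 5)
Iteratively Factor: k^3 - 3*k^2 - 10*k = (k - 5)*(k^2 + 2*k) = (k - 5)*(k + 2)*(k)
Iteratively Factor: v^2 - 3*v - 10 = (v - 5)*(v + 2)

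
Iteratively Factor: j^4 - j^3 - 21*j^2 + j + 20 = (j - 1)*(j^3 - 21*j - 20) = (j - 5)*(j - 1)*(j^2 + 5*j + 4) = (j - 5)*(j - 1)*(j + 4)*(j + 1)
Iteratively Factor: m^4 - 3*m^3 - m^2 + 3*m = (m)*(m^3 - 3*m^2 - m + 3) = m*(m - 1)*(m^2 - 2*m - 3) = m*(m - 1)*(m + 1)*(m - 3)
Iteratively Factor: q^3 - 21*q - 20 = (q + 1)*(q^2 - q - 20) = (q + 1)*(q + 4)*(q - 5)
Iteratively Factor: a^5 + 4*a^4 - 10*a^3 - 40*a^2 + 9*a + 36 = (a + 1)*(a^4 + 3*a^3 - 13*a^2 - 27*a + 36) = (a - 3)*(a + 1)*(a^3 + 6*a^2 + 5*a - 12) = (a - 3)*(a - 1)*(a + 1)*(a^2 + 7*a + 12) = (a - 3)*(a - 1)*(a + 1)*(a + 3)*(a + 4)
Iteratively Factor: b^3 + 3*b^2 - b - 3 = (b + 3)*(b^2 - 1) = (b + 1)*(b + 3)*(b - 1)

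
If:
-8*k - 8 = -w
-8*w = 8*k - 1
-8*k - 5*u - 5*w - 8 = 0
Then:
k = -7/8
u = -6/5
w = 1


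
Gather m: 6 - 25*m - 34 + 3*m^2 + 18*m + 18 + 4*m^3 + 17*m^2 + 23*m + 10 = 4*m^3 + 20*m^2 + 16*m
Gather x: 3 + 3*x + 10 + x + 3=4*x + 16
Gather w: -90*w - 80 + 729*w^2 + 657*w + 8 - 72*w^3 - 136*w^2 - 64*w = -72*w^3 + 593*w^2 + 503*w - 72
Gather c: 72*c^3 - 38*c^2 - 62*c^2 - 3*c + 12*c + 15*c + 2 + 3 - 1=72*c^3 - 100*c^2 + 24*c + 4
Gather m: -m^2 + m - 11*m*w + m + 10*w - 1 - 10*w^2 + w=-m^2 + m*(2 - 11*w) - 10*w^2 + 11*w - 1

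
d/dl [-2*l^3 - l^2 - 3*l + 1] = -6*l^2 - 2*l - 3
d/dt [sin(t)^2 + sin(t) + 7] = sin(2*t) + cos(t)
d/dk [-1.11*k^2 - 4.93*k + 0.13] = -2.22*k - 4.93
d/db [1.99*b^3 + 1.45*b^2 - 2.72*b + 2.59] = 5.97*b^2 + 2.9*b - 2.72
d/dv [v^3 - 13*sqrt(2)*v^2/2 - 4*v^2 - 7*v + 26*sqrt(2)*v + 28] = 3*v^2 - 13*sqrt(2)*v - 8*v - 7 + 26*sqrt(2)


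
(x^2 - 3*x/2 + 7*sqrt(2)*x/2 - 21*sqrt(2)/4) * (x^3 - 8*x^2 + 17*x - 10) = x^5 - 19*x^4/2 + 7*sqrt(2)*x^4/2 - 133*sqrt(2)*x^3/4 + 29*x^3 - 71*x^2/2 + 203*sqrt(2)*x^2/2 - 497*sqrt(2)*x/4 + 15*x + 105*sqrt(2)/2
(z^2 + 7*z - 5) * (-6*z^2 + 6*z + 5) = -6*z^4 - 36*z^3 + 77*z^2 + 5*z - 25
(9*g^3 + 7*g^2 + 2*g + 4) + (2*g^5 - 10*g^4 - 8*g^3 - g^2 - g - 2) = 2*g^5 - 10*g^4 + g^3 + 6*g^2 + g + 2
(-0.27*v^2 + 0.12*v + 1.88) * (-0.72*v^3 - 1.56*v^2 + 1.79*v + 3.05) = 0.1944*v^5 + 0.3348*v^4 - 2.0241*v^3 - 3.5415*v^2 + 3.7312*v + 5.734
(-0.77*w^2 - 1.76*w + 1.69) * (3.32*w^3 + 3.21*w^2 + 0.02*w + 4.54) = -2.5564*w^5 - 8.3149*w^4 - 0.0542000000000007*w^3 + 1.8939*w^2 - 7.9566*w + 7.6726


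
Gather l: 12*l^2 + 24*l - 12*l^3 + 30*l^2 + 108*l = -12*l^3 + 42*l^2 + 132*l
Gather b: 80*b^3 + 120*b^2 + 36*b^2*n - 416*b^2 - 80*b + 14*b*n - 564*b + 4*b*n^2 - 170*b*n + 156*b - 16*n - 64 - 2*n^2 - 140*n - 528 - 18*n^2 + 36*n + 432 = 80*b^3 + b^2*(36*n - 296) + b*(4*n^2 - 156*n - 488) - 20*n^2 - 120*n - 160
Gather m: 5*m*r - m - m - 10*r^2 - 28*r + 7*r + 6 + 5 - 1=m*(5*r - 2) - 10*r^2 - 21*r + 10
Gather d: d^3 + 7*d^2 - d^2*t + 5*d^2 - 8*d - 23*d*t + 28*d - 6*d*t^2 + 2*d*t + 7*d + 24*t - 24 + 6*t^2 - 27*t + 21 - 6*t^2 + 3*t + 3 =d^3 + d^2*(12 - t) + d*(-6*t^2 - 21*t + 27)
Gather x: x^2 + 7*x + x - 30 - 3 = x^2 + 8*x - 33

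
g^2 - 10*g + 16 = (g - 8)*(g - 2)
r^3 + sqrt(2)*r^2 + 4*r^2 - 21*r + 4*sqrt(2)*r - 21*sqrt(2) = (r - 3)*(r + 7)*(r + sqrt(2))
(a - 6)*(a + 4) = a^2 - 2*a - 24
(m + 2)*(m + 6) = m^2 + 8*m + 12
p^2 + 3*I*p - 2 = (p + I)*(p + 2*I)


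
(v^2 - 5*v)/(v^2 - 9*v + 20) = v/(v - 4)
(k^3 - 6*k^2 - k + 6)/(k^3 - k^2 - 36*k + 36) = (k + 1)/(k + 6)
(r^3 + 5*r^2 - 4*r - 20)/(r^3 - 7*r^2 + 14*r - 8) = (r^2 + 7*r + 10)/(r^2 - 5*r + 4)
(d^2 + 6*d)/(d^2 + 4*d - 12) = d/(d - 2)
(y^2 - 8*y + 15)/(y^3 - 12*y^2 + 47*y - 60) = 1/(y - 4)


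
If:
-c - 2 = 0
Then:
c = -2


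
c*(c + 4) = c^2 + 4*c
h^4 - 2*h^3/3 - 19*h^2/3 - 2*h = h*(h - 3)*(h + 1/3)*(h + 2)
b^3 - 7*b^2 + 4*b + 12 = (b - 6)*(b - 2)*(b + 1)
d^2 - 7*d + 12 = (d - 4)*(d - 3)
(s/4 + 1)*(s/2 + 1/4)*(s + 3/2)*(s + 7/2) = s^4/8 + 19*s^3/16 + 119*s^2/32 + 269*s/64 + 21/16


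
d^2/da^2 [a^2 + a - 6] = 2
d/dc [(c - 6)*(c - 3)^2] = 3*(c - 5)*(c - 3)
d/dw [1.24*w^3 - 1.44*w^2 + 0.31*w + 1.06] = 3.72*w^2 - 2.88*w + 0.31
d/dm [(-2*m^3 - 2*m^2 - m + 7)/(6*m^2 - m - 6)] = (-12*m^4 + 4*m^3 + 44*m^2 - 60*m + 13)/(36*m^4 - 12*m^3 - 71*m^2 + 12*m + 36)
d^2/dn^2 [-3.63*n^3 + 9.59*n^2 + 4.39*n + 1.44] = 19.18 - 21.78*n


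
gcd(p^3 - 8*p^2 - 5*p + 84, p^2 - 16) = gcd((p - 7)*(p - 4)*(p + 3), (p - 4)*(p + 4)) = p - 4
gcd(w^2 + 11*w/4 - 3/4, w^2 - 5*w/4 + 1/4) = w - 1/4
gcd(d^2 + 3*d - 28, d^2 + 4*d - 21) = d + 7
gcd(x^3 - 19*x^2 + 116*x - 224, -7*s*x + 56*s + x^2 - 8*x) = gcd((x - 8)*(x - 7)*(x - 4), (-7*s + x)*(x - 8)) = x - 8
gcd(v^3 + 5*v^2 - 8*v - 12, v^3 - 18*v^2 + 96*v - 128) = v - 2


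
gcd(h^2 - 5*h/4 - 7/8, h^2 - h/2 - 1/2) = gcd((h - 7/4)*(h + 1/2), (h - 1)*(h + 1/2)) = h + 1/2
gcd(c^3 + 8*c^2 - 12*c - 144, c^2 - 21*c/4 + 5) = c - 4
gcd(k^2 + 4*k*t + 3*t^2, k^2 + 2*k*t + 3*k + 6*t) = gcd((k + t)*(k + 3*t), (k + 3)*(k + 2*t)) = 1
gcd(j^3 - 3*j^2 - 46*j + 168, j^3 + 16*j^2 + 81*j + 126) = j + 7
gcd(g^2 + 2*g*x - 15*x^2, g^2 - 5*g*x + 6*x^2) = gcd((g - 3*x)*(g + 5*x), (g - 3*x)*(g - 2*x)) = -g + 3*x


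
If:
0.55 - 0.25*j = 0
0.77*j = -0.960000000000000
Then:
No Solution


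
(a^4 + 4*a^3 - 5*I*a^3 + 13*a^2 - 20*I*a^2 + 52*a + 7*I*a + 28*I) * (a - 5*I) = a^5 + 4*a^4 - 10*I*a^4 - 12*a^3 - 40*I*a^3 - 48*a^2 - 58*I*a^2 + 35*a - 232*I*a + 140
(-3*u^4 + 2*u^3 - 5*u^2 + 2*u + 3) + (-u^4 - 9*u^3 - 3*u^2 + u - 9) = -4*u^4 - 7*u^3 - 8*u^2 + 3*u - 6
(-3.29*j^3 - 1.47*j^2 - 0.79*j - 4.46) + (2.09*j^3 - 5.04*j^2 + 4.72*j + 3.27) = -1.2*j^3 - 6.51*j^2 + 3.93*j - 1.19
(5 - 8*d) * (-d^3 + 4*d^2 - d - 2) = 8*d^4 - 37*d^3 + 28*d^2 + 11*d - 10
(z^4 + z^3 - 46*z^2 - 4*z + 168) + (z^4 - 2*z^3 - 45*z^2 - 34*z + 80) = 2*z^4 - z^3 - 91*z^2 - 38*z + 248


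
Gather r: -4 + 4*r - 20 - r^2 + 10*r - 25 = -r^2 + 14*r - 49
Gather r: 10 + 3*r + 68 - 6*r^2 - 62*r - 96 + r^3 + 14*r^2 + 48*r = r^3 + 8*r^2 - 11*r - 18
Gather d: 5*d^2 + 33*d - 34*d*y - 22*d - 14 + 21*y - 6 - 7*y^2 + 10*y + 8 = 5*d^2 + d*(11 - 34*y) - 7*y^2 + 31*y - 12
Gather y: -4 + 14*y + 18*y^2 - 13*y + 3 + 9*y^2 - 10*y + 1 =27*y^2 - 9*y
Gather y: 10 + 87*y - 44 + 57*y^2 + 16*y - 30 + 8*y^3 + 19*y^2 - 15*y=8*y^3 + 76*y^2 + 88*y - 64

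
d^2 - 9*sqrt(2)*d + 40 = (d - 5*sqrt(2))*(d - 4*sqrt(2))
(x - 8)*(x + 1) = x^2 - 7*x - 8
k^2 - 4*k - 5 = (k - 5)*(k + 1)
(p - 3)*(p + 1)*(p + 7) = p^3 + 5*p^2 - 17*p - 21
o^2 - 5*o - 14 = (o - 7)*(o + 2)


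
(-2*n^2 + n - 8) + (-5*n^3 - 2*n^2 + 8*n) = -5*n^3 - 4*n^2 + 9*n - 8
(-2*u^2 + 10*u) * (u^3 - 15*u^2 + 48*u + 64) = -2*u^5 + 40*u^4 - 246*u^3 + 352*u^2 + 640*u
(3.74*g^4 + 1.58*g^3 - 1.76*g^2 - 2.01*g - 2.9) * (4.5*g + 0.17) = 16.83*g^5 + 7.7458*g^4 - 7.6514*g^3 - 9.3442*g^2 - 13.3917*g - 0.493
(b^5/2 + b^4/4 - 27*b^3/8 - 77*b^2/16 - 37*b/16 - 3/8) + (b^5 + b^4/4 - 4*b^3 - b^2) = 3*b^5/2 + b^4/2 - 59*b^3/8 - 93*b^2/16 - 37*b/16 - 3/8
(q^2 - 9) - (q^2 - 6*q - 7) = 6*q - 2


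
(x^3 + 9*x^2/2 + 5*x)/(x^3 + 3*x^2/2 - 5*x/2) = (x + 2)/(x - 1)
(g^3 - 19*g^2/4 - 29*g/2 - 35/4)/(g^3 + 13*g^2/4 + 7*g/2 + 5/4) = (g - 7)/(g + 1)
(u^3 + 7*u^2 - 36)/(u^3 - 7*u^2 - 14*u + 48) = (u + 6)/(u - 8)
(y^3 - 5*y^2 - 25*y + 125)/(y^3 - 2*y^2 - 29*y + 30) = (y^2 - 10*y + 25)/(y^2 - 7*y + 6)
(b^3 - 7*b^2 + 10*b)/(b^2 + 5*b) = (b^2 - 7*b + 10)/(b + 5)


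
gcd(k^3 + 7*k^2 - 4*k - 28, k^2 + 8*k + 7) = k + 7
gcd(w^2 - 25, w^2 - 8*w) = 1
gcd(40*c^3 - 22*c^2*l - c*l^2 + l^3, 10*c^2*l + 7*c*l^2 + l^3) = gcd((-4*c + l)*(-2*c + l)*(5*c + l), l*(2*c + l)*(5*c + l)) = 5*c + l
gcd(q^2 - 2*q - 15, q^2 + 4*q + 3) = q + 3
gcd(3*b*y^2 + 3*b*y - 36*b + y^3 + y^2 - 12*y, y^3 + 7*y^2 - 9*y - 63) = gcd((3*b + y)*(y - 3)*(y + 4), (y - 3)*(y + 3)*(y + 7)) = y - 3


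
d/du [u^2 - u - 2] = 2*u - 1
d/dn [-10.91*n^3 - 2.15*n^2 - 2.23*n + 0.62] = -32.73*n^2 - 4.3*n - 2.23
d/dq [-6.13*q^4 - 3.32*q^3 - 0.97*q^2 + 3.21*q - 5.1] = -24.52*q^3 - 9.96*q^2 - 1.94*q + 3.21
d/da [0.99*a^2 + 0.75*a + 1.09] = 1.98*a + 0.75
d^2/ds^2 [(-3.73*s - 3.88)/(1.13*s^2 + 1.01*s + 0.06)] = (-(2.26*s + 1.01)*(3.73*s + 3.88)*(4.52*s + 2.02) + (25.2894*s + 16.3034)*(1.13*s^2 + 1.01*s + 0.06))/(1.13*s^2 + 1.01*s + 0.06)^3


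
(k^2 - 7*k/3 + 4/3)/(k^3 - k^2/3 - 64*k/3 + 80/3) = (k - 1)/(k^2 + k - 20)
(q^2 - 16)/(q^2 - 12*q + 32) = (q + 4)/(q - 8)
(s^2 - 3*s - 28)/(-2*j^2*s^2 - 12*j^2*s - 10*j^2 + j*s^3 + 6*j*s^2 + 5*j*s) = (-s^2 + 3*s + 28)/(j*(2*j*s^2 + 12*j*s + 10*j - s^3 - 6*s^2 - 5*s))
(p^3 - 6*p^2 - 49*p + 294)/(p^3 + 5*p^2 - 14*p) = (p^2 - 13*p + 42)/(p*(p - 2))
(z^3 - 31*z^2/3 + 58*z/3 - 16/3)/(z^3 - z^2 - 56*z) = (3*z^2 - 7*z + 2)/(3*z*(z + 7))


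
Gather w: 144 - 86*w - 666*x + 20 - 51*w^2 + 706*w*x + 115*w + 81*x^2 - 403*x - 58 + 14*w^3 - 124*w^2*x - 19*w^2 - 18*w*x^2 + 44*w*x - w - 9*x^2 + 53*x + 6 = 14*w^3 + w^2*(-124*x - 70) + w*(-18*x^2 + 750*x + 28) + 72*x^2 - 1016*x + 112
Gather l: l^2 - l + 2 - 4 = l^2 - l - 2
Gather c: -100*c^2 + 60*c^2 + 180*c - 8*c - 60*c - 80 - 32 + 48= -40*c^2 + 112*c - 64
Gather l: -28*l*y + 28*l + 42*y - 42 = l*(28 - 28*y) + 42*y - 42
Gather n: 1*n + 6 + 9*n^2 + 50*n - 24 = 9*n^2 + 51*n - 18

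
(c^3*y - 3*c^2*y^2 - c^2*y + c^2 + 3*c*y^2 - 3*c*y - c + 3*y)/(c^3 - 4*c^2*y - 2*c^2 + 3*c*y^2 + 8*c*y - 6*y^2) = (-c^2*y + c*y - c + 1)/(-c^2 + c*y + 2*c - 2*y)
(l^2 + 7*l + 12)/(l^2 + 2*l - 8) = (l + 3)/(l - 2)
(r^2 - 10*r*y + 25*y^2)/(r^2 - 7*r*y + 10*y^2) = (-r + 5*y)/(-r + 2*y)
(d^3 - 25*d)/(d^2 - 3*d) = (d^2 - 25)/(d - 3)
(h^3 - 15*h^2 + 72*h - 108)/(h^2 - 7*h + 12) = (h^2 - 12*h + 36)/(h - 4)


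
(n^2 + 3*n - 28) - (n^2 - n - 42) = 4*n + 14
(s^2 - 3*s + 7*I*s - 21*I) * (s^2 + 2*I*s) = s^4 - 3*s^3 + 9*I*s^3 - 14*s^2 - 27*I*s^2 + 42*s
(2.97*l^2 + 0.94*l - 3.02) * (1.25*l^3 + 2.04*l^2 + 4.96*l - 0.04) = 3.7125*l^5 + 7.2338*l^4 + 12.8738*l^3 - 1.6172*l^2 - 15.0168*l + 0.1208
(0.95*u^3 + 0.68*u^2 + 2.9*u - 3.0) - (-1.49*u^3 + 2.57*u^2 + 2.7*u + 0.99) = 2.44*u^3 - 1.89*u^2 + 0.2*u - 3.99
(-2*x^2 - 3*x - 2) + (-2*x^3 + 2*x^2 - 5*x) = -2*x^3 - 8*x - 2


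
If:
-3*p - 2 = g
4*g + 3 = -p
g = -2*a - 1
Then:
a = -2/11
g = -7/11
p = -5/11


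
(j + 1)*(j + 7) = j^2 + 8*j + 7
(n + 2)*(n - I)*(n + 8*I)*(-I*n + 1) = -I*n^4 + 8*n^3 - 2*I*n^3 + 16*n^2 - I*n^2 + 8*n - 2*I*n + 16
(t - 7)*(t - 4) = t^2 - 11*t + 28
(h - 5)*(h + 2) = h^2 - 3*h - 10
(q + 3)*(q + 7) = q^2 + 10*q + 21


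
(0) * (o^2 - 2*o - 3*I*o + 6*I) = 0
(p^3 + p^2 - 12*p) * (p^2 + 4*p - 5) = p^5 + 5*p^4 - 13*p^3 - 53*p^2 + 60*p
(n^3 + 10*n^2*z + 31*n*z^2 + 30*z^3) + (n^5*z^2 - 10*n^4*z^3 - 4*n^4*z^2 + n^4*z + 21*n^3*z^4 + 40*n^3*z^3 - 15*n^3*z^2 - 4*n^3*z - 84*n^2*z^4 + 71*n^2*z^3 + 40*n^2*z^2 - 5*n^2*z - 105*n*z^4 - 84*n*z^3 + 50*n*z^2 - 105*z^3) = n^5*z^2 - 10*n^4*z^3 - 4*n^4*z^2 + n^4*z + 21*n^3*z^4 + 40*n^3*z^3 - 15*n^3*z^2 - 4*n^3*z + n^3 - 84*n^2*z^4 + 71*n^2*z^3 + 40*n^2*z^2 + 5*n^2*z - 105*n*z^4 - 84*n*z^3 + 81*n*z^2 - 75*z^3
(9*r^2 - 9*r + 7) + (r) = 9*r^2 - 8*r + 7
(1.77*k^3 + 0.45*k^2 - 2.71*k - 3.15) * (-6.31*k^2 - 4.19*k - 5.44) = -11.1687*k^5 - 10.2558*k^4 + 5.5858*k^3 + 28.7834*k^2 + 27.9409*k + 17.136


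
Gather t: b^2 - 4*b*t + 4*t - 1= b^2 + t*(4 - 4*b) - 1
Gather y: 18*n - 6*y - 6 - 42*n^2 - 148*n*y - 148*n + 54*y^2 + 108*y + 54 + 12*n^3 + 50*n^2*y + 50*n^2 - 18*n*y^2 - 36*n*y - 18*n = 12*n^3 + 8*n^2 - 148*n + y^2*(54 - 18*n) + y*(50*n^2 - 184*n + 102) + 48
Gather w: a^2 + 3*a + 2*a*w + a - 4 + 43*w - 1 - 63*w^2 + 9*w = a^2 + 4*a - 63*w^2 + w*(2*a + 52) - 5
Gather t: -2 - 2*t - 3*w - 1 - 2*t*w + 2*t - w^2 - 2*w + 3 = -2*t*w - w^2 - 5*w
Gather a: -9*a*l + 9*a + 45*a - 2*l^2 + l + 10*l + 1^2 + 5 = a*(54 - 9*l) - 2*l^2 + 11*l + 6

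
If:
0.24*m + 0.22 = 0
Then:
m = -0.92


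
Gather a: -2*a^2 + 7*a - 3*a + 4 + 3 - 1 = -2*a^2 + 4*a + 6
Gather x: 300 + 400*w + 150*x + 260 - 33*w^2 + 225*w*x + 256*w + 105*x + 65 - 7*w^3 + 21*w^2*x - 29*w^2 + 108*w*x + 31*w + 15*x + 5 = -7*w^3 - 62*w^2 + 687*w + x*(21*w^2 + 333*w + 270) + 630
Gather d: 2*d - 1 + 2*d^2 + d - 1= 2*d^2 + 3*d - 2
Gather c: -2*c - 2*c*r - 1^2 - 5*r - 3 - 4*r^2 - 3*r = c*(-2*r - 2) - 4*r^2 - 8*r - 4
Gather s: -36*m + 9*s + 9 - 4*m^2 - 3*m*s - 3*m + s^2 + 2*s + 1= -4*m^2 - 39*m + s^2 + s*(11 - 3*m) + 10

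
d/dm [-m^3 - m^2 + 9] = m*(-3*m - 2)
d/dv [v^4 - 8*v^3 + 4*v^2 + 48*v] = 4*v^3 - 24*v^2 + 8*v + 48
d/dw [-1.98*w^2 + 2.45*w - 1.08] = 2.45 - 3.96*w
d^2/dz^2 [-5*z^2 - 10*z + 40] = -10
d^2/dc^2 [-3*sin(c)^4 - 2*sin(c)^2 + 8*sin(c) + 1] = 48*sin(c)^4 - 28*sin(c)^2 - 8*sin(c) - 4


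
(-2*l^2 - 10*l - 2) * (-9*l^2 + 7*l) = 18*l^4 + 76*l^3 - 52*l^2 - 14*l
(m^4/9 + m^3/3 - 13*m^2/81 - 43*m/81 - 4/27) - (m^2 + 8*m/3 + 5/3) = m^4/9 + m^3/3 - 94*m^2/81 - 259*m/81 - 49/27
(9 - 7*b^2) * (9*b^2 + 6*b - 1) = -63*b^4 - 42*b^3 + 88*b^2 + 54*b - 9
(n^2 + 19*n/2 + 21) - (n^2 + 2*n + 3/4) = 15*n/2 + 81/4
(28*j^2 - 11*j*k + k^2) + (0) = 28*j^2 - 11*j*k + k^2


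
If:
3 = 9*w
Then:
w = 1/3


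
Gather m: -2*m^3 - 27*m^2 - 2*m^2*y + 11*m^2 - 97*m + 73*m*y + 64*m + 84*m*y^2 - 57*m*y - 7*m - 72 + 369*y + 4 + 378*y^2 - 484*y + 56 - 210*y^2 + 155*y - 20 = -2*m^3 + m^2*(-2*y - 16) + m*(84*y^2 + 16*y - 40) + 168*y^2 + 40*y - 32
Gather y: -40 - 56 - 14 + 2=-108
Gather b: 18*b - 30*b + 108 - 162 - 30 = -12*b - 84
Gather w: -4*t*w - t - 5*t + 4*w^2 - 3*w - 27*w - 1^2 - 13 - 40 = -6*t + 4*w^2 + w*(-4*t - 30) - 54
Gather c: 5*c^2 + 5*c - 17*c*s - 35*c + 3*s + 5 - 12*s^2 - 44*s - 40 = 5*c^2 + c*(-17*s - 30) - 12*s^2 - 41*s - 35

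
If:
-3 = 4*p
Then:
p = -3/4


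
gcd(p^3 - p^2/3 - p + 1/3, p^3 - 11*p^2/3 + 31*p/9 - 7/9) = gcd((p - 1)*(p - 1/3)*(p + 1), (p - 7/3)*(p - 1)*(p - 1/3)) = p^2 - 4*p/3 + 1/3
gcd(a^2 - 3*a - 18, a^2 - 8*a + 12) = a - 6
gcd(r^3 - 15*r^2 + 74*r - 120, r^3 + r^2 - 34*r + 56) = r - 4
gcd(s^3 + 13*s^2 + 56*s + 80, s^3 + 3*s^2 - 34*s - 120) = s^2 + 9*s + 20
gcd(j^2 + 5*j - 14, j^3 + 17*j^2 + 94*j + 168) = j + 7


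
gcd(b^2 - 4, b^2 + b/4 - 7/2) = b + 2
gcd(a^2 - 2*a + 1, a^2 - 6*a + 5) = a - 1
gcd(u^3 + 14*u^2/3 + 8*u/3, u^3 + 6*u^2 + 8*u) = u^2 + 4*u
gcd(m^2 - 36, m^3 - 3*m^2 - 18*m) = m - 6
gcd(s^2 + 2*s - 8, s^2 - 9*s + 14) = s - 2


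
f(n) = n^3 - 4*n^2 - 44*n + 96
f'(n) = 3*n^2 - 8*n - 44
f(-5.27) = 70.43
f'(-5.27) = 81.48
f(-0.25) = 106.73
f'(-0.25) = -41.81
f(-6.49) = -60.28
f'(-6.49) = 134.28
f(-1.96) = 159.34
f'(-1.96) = -16.80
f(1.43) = 27.82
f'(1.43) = -49.31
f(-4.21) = 135.73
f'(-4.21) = 42.85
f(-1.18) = 140.71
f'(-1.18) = -30.38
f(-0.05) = 98.19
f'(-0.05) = -43.59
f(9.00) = 105.00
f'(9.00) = 127.00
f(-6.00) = 0.00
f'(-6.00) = 112.00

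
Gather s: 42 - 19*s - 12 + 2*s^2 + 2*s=2*s^2 - 17*s + 30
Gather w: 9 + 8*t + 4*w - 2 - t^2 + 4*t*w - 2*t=-t^2 + 6*t + w*(4*t + 4) + 7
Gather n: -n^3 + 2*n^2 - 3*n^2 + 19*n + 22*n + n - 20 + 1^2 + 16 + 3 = -n^3 - n^2 + 42*n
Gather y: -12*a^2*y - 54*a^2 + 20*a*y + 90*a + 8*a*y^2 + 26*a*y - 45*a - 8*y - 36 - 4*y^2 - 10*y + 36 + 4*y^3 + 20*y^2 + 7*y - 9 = -54*a^2 + 45*a + 4*y^3 + y^2*(8*a + 16) + y*(-12*a^2 + 46*a - 11) - 9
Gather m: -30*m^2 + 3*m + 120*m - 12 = -30*m^2 + 123*m - 12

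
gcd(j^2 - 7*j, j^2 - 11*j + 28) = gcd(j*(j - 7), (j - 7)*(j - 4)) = j - 7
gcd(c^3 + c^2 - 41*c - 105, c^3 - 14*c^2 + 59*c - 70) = c - 7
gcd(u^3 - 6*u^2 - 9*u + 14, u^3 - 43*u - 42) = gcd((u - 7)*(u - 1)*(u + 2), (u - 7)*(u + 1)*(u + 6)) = u - 7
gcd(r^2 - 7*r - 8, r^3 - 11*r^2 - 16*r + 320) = r - 8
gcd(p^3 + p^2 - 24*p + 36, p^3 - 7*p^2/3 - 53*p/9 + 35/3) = p - 3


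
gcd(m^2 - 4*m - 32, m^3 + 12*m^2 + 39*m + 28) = m + 4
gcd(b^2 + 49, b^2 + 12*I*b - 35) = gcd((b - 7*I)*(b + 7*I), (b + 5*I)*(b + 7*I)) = b + 7*I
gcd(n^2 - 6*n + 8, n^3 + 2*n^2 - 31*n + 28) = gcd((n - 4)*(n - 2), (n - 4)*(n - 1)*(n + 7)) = n - 4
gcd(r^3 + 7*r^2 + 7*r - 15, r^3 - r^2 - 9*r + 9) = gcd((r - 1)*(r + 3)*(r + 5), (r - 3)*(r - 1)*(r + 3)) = r^2 + 2*r - 3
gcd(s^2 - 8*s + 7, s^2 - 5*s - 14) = s - 7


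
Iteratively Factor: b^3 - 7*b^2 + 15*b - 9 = (b - 3)*(b^2 - 4*b + 3) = (b - 3)*(b - 1)*(b - 3)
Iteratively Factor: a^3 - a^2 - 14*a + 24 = (a - 2)*(a^2 + a - 12) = (a - 2)*(a + 4)*(a - 3)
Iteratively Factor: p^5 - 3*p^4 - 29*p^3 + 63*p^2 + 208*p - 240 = (p - 4)*(p^4 + p^3 - 25*p^2 - 37*p + 60) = (p - 4)*(p + 3)*(p^3 - 2*p^2 - 19*p + 20) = (p - 4)*(p + 3)*(p + 4)*(p^2 - 6*p + 5) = (p - 5)*(p - 4)*(p + 3)*(p + 4)*(p - 1)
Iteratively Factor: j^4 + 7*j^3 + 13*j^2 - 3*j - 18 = (j + 3)*(j^3 + 4*j^2 + j - 6) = (j + 2)*(j + 3)*(j^2 + 2*j - 3) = (j + 2)*(j + 3)^2*(j - 1)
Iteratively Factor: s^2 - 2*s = (s)*(s - 2)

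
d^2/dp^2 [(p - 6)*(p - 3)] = 2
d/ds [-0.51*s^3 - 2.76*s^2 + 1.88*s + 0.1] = -1.53*s^2 - 5.52*s + 1.88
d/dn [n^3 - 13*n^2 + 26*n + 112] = 3*n^2 - 26*n + 26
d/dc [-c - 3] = -1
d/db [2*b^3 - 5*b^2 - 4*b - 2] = 6*b^2 - 10*b - 4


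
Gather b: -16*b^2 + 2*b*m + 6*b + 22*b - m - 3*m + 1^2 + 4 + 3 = -16*b^2 + b*(2*m + 28) - 4*m + 8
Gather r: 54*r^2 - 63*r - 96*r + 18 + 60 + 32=54*r^2 - 159*r + 110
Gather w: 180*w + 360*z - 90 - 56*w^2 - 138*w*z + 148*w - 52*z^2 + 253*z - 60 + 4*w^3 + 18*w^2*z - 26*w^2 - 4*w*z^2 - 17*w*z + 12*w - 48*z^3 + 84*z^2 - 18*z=4*w^3 + w^2*(18*z - 82) + w*(-4*z^2 - 155*z + 340) - 48*z^3 + 32*z^2 + 595*z - 150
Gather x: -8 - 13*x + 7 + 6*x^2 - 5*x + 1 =6*x^2 - 18*x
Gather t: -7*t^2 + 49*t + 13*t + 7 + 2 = -7*t^2 + 62*t + 9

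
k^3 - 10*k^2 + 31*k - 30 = (k - 5)*(k - 3)*(k - 2)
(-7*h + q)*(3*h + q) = -21*h^2 - 4*h*q + q^2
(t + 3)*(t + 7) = t^2 + 10*t + 21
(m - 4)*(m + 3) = m^2 - m - 12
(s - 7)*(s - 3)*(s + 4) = s^3 - 6*s^2 - 19*s + 84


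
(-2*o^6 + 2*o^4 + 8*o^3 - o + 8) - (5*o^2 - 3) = -2*o^6 + 2*o^4 + 8*o^3 - 5*o^2 - o + 11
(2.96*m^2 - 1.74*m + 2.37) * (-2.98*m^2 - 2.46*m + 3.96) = -8.8208*m^4 - 2.0964*m^3 + 8.9394*m^2 - 12.7206*m + 9.3852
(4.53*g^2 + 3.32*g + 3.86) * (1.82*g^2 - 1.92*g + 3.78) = 8.2446*g^4 - 2.6552*g^3 + 17.7742*g^2 + 5.1384*g + 14.5908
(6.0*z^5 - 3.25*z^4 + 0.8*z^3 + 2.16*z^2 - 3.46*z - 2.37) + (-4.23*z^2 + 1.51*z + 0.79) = 6.0*z^5 - 3.25*z^4 + 0.8*z^3 - 2.07*z^2 - 1.95*z - 1.58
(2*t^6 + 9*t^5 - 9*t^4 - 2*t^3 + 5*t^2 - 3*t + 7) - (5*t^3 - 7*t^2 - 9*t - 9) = 2*t^6 + 9*t^5 - 9*t^4 - 7*t^3 + 12*t^2 + 6*t + 16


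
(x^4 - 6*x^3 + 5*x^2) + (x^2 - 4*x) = x^4 - 6*x^3 + 6*x^2 - 4*x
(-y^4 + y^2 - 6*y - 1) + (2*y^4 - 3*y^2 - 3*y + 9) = y^4 - 2*y^2 - 9*y + 8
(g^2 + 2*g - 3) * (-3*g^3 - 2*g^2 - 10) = -3*g^5 - 8*g^4 + 5*g^3 - 4*g^2 - 20*g + 30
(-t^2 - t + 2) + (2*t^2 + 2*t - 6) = t^2 + t - 4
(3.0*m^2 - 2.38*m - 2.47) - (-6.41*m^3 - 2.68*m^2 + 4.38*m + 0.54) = 6.41*m^3 + 5.68*m^2 - 6.76*m - 3.01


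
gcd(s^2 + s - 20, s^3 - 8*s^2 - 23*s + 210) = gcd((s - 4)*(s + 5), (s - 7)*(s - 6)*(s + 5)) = s + 5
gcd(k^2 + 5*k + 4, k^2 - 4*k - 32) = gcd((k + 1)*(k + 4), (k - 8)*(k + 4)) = k + 4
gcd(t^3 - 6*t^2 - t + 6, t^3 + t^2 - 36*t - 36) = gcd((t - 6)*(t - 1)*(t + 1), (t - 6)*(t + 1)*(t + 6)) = t^2 - 5*t - 6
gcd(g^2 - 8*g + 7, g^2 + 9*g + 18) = 1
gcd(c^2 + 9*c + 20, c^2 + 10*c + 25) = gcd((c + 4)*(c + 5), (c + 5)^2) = c + 5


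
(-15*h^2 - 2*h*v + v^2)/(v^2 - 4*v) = (-15*h^2 - 2*h*v + v^2)/(v*(v - 4))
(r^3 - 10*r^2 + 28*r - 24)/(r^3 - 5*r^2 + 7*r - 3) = (r^3 - 10*r^2 + 28*r - 24)/(r^3 - 5*r^2 + 7*r - 3)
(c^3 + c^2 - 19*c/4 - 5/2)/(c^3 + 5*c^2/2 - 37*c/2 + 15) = (4*c^3 + 4*c^2 - 19*c - 10)/(2*(2*c^3 + 5*c^2 - 37*c + 30))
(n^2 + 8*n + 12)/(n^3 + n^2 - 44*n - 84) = 1/(n - 7)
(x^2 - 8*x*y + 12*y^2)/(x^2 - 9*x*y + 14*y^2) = (x - 6*y)/(x - 7*y)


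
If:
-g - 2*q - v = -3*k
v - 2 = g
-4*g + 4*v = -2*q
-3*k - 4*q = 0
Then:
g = 11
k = 16/3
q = -4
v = 13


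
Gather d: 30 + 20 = 50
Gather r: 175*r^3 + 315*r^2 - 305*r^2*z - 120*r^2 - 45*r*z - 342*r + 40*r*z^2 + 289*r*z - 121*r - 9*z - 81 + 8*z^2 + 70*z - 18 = 175*r^3 + r^2*(195 - 305*z) + r*(40*z^2 + 244*z - 463) + 8*z^2 + 61*z - 99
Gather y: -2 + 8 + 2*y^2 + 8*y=2*y^2 + 8*y + 6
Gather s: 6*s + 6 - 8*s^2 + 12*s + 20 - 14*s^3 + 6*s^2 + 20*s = -14*s^3 - 2*s^2 + 38*s + 26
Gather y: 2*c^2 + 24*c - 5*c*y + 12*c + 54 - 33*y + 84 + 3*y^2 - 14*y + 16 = 2*c^2 + 36*c + 3*y^2 + y*(-5*c - 47) + 154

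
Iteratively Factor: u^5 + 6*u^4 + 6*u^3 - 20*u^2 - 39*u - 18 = (u - 2)*(u^4 + 8*u^3 + 22*u^2 + 24*u + 9) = (u - 2)*(u + 1)*(u^3 + 7*u^2 + 15*u + 9) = (u - 2)*(u + 1)*(u + 3)*(u^2 + 4*u + 3) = (u - 2)*(u + 1)^2*(u + 3)*(u + 3)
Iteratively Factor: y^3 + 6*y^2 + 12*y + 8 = (y + 2)*(y^2 + 4*y + 4) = (y + 2)^2*(y + 2)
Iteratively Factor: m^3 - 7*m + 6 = (m + 3)*(m^2 - 3*m + 2) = (m - 1)*(m + 3)*(m - 2)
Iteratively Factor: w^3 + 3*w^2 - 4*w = (w)*(w^2 + 3*w - 4) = w*(w - 1)*(w + 4)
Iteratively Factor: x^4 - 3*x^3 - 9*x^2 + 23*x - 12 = (x + 3)*(x^3 - 6*x^2 + 9*x - 4) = (x - 4)*(x + 3)*(x^2 - 2*x + 1) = (x - 4)*(x - 1)*(x + 3)*(x - 1)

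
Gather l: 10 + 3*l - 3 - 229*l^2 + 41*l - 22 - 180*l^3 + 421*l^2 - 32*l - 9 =-180*l^3 + 192*l^2 + 12*l - 24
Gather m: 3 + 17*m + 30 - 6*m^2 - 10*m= -6*m^2 + 7*m + 33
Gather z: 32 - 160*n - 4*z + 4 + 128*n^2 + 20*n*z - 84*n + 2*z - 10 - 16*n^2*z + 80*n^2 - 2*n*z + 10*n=208*n^2 - 234*n + z*(-16*n^2 + 18*n - 2) + 26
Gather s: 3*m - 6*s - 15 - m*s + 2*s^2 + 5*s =3*m + 2*s^2 + s*(-m - 1) - 15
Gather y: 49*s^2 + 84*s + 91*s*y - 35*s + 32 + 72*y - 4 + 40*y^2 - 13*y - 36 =49*s^2 + 49*s + 40*y^2 + y*(91*s + 59) - 8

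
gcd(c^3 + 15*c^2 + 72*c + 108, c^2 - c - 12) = c + 3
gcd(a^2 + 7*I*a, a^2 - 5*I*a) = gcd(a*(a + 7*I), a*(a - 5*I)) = a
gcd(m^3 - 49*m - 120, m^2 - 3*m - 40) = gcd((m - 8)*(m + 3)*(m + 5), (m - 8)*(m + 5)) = m^2 - 3*m - 40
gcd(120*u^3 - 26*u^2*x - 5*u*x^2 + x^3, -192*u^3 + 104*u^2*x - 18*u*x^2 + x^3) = 24*u^2 - 10*u*x + x^2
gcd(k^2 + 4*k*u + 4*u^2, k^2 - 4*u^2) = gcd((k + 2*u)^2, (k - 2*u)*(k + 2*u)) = k + 2*u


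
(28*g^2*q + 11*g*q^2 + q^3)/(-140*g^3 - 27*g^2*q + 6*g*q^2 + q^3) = q/(-5*g + q)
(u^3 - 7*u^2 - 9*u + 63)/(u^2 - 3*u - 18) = (u^2 - 10*u + 21)/(u - 6)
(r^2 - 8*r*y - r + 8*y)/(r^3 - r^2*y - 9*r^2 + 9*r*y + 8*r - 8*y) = (-r + 8*y)/(-r^2 + r*y + 8*r - 8*y)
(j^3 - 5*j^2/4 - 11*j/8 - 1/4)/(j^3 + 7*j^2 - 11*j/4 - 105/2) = (8*j^3 - 10*j^2 - 11*j - 2)/(2*(4*j^3 + 28*j^2 - 11*j - 210))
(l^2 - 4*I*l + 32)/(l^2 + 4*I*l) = (l - 8*I)/l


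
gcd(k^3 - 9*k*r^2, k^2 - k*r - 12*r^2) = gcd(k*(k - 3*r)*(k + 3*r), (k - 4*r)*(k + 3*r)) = k + 3*r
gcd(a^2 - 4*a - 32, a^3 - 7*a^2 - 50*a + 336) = a - 8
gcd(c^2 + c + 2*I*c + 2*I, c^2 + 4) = c + 2*I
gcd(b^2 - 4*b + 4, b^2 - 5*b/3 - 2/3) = b - 2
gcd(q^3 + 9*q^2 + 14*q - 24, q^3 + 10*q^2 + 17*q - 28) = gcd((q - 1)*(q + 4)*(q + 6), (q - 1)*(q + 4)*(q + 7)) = q^2 + 3*q - 4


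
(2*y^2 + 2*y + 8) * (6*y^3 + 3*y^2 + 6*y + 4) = 12*y^5 + 18*y^4 + 66*y^3 + 44*y^2 + 56*y + 32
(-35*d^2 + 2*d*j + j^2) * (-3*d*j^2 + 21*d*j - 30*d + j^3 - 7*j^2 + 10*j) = 105*d^3*j^2 - 735*d^3*j + 1050*d^3 - 41*d^2*j^3 + 287*d^2*j^2 - 410*d^2*j - d*j^4 + 7*d*j^3 - 10*d*j^2 + j^5 - 7*j^4 + 10*j^3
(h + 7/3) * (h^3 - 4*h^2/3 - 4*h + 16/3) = h^4 + h^3 - 64*h^2/9 - 4*h + 112/9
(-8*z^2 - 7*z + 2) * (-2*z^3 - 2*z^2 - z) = 16*z^5 + 30*z^4 + 18*z^3 + 3*z^2 - 2*z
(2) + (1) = 3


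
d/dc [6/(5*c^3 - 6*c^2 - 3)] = 18*c*(4 - 5*c)/(-5*c^3 + 6*c^2 + 3)^2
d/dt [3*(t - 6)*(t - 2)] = 6*t - 24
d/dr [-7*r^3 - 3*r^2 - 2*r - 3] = -21*r^2 - 6*r - 2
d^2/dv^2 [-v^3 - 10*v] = -6*v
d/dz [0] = 0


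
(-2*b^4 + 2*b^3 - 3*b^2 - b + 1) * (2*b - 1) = -4*b^5 + 6*b^4 - 8*b^3 + b^2 + 3*b - 1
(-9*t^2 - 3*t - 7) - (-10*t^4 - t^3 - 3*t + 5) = 10*t^4 + t^3 - 9*t^2 - 12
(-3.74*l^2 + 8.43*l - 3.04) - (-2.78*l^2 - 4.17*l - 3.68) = -0.96*l^2 + 12.6*l + 0.64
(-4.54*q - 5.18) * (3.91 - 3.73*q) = 16.9342*q^2 + 1.57*q - 20.2538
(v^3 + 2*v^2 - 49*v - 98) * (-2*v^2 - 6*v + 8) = -2*v^5 - 10*v^4 + 94*v^3 + 506*v^2 + 196*v - 784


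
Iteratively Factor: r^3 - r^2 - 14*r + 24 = (r + 4)*(r^2 - 5*r + 6) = (r - 3)*(r + 4)*(r - 2)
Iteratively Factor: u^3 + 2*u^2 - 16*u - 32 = (u - 4)*(u^2 + 6*u + 8) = (u - 4)*(u + 2)*(u + 4)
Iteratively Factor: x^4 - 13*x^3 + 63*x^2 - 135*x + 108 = (x - 3)*(x^3 - 10*x^2 + 33*x - 36) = (x - 3)^2*(x^2 - 7*x + 12) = (x - 3)^3*(x - 4)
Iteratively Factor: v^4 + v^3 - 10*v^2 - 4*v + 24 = (v + 3)*(v^3 - 2*v^2 - 4*v + 8) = (v + 2)*(v + 3)*(v^2 - 4*v + 4) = (v - 2)*(v + 2)*(v + 3)*(v - 2)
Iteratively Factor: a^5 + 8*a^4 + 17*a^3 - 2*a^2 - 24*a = (a)*(a^4 + 8*a^3 + 17*a^2 - 2*a - 24) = a*(a - 1)*(a^3 + 9*a^2 + 26*a + 24) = a*(a - 1)*(a + 2)*(a^2 + 7*a + 12) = a*(a - 1)*(a + 2)*(a + 4)*(a + 3)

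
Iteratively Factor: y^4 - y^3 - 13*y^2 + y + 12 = (y - 4)*(y^3 + 3*y^2 - y - 3) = (y - 4)*(y + 3)*(y^2 - 1) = (y - 4)*(y - 1)*(y + 3)*(y + 1)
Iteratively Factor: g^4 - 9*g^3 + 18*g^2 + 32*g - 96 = (g - 3)*(g^3 - 6*g^2 + 32) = (g - 4)*(g - 3)*(g^2 - 2*g - 8) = (g - 4)*(g - 3)*(g + 2)*(g - 4)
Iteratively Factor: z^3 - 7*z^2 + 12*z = (z - 4)*(z^2 - 3*z) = (z - 4)*(z - 3)*(z)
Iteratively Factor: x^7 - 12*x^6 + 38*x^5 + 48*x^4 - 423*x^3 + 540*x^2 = (x + 3)*(x^6 - 15*x^5 + 83*x^4 - 201*x^3 + 180*x^2) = (x - 3)*(x + 3)*(x^5 - 12*x^4 + 47*x^3 - 60*x^2) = (x - 4)*(x - 3)*(x + 3)*(x^4 - 8*x^3 + 15*x^2) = (x - 4)*(x - 3)^2*(x + 3)*(x^3 - 5*x^2) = (x - 5)*(x - 4)*(x - 3)^2*(x + 3)*(x^2) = x*(x - 5)*(x - 4)*(x - 3)^2*(x + 3)*(x)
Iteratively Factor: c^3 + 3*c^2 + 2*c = (c + 1)*(c^2 + 2*c) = (c + 1)*(c + 2)*(c)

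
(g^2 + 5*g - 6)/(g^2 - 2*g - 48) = (g - 1)/(g - 8)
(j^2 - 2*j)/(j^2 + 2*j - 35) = j*(j - 2)/(j^2 + 2*j - 35)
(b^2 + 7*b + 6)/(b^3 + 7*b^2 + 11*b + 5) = (b + 6)/(b^2 + 6*b + 5)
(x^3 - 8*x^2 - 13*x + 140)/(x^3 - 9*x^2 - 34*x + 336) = (x^2 - x - 20)/(x^2 - 2*x - 48)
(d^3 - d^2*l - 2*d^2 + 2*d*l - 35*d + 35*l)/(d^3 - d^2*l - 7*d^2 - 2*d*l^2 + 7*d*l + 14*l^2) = (d^2 - d*l + 5*d - 5*l)/(d^2 - d*l - 2*l^2)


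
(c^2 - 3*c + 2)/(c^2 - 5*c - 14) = (-c^2 + 3*c - 2)/(-c^2 + 5*c + 14)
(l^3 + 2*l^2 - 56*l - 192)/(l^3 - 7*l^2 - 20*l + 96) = (l + 6)/(l - 3)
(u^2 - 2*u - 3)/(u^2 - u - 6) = (u + 1)/(u + 2)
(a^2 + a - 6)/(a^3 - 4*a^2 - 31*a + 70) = (a + 3)/(a^2 - 2*a - 35)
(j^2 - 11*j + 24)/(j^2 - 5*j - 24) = (j - 3)/(j + 3)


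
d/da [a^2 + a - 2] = 2*a + 1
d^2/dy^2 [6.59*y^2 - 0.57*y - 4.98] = 13.1800000000000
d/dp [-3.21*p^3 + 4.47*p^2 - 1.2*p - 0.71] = -9.63*p^2 + 8.94*p - 1.2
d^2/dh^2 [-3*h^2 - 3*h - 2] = -6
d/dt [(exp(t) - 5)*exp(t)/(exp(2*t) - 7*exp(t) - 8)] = 2*(-exp(2*t) - 8*exp(t) + 20)*exp(t)/(exp(4*t) - 14*exp(3*t) + 33*exp(2*t) + 112*exp(t) + 64)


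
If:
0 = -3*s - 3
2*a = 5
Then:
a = 5/2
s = -1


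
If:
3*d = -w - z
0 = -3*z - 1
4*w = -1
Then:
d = 7/36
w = -1/4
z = -1/3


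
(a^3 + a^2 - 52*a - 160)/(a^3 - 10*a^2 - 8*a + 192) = (a + 5)/(a - 6)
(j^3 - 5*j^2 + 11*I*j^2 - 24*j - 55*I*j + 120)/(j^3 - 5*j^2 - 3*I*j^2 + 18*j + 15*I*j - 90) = (j + 8*I)/(j - 6*I)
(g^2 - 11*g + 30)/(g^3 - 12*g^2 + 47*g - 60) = (g - 6)/(g^2 - 7*g + 12)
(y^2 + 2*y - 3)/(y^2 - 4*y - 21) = (y - 1)/(y - 7)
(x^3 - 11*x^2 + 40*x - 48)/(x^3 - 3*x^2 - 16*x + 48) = (x - 4)/(x + 4)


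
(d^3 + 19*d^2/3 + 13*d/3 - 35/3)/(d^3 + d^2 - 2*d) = (3*d^2 + 22*d + 35)/(3*d*(d + 2))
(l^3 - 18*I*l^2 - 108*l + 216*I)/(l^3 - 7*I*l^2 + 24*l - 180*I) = (l - 6*I)/(l + 5*I)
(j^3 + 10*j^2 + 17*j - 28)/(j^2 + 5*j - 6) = (j^2 + 11*j + 28)/(j + 6)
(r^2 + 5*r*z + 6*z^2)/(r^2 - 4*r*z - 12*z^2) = (-r - 3*z)/(-r + 6*z)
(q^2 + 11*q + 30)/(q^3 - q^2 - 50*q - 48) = (q + 5)/(q^2 - 7*q - 8)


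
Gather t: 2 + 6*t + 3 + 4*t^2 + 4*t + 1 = 4*t^2 + 10*t + 6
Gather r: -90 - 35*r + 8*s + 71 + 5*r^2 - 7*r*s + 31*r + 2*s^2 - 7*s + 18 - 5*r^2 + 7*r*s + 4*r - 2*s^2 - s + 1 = 0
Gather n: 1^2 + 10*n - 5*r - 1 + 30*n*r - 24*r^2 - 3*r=n*(30*r + 10) - 24*r^2 - 8*r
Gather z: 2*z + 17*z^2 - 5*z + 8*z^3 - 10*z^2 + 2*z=8*z^3 + 7*z^2 - z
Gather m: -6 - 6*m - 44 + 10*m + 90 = 4*m + 40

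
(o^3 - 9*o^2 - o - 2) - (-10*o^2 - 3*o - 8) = o^3 + o^2 + 2*o + 6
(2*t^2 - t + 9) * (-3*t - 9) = -6*t^3 - 15*t^2 - 18*t - 81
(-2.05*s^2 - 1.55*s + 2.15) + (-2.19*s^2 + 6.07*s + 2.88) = -4.24*s^2 + 4.52*s + 5.03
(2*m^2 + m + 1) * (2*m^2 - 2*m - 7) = 4*m^4 - 2*m^3 - 14*m^2 - 9*m - 7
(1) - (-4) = 5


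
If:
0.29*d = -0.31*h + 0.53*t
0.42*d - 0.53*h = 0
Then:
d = 0.989432898908066*t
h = 0.784078901021486*t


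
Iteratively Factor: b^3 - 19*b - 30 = (b - 5)*(b^2 + 5*b + 6) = (b - 5)*(b + 3)*(b + 2)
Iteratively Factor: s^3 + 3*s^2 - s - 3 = (s + 1)*(s^2 + 2*s - 3) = (s + 1)*(s + 3)*(s - 1)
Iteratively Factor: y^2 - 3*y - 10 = (y + 2)*(y - 5)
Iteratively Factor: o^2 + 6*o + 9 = (o + 3)*(o + 3)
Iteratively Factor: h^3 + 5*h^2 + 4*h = (h + 1)*(h^2 + 4*h) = h*(h + 1)*(h + 4)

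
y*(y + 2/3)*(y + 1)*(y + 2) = y^4 + 11*y^3/3 + 4*y^2 + 4*y/3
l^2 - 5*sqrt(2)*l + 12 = (l - 3*sqrt(2))*(l - 2*sqrt(2))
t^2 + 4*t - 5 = (t - 1)*(t + 5)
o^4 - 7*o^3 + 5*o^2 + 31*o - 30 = (o - 5)*(o - 3)*(o - 1)*(o + 2)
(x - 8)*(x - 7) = x^2 - 15*x + 56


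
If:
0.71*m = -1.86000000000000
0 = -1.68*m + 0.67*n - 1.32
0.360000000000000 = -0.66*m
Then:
No Solution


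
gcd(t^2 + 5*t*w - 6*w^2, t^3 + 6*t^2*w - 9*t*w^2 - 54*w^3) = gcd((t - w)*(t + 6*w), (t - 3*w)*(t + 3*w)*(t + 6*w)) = t + 6*w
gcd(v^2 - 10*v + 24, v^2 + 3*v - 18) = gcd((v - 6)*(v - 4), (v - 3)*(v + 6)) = 1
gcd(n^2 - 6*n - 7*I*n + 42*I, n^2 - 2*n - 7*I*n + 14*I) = n - 7*I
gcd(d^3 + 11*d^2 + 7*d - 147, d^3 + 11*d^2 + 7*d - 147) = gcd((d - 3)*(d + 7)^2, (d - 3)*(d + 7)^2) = d^3 + 11*d^2 + 7*d - 147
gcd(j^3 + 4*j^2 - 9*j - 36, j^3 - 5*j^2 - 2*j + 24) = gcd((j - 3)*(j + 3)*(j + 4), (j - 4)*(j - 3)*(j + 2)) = j - 3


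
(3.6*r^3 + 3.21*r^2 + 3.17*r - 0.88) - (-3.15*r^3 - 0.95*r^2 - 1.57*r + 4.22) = 6.75*r^3 + 4.16*r^2 + 4.74*r - 5.1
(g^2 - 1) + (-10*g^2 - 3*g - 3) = -9*g^2 - 3*g - 4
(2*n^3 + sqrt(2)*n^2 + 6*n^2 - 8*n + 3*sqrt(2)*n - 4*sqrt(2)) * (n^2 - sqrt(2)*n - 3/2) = 2*n^5 - sqrt(2)*n^4 + 6*n^4 - 13*n^3 - 3*sqrt(2)*n^3 - 15*n^2 + 5*sqrt(2)*n^2/2 - 9*sqrt(2)*n/2 + 20*n + 6*sqrt(2)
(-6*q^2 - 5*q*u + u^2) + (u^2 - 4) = -6*q^2 - 5*q*u + 2*u^2 - 4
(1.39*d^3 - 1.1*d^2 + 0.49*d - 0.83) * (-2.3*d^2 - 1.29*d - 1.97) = -3.197*d^5 + 0.7369*d^4 - 2.4463*d^3 + 3.4439*d^2 + 0.1054*d + 1.6351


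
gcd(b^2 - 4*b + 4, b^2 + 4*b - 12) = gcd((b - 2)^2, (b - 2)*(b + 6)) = b - 2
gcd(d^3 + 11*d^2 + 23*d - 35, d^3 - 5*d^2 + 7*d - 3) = d - 1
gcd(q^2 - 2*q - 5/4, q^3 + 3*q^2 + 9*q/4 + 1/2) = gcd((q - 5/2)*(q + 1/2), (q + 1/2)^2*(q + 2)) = q + 1/2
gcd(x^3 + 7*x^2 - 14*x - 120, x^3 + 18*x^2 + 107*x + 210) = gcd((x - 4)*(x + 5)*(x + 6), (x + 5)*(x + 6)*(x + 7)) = x^2 + 11*x + 30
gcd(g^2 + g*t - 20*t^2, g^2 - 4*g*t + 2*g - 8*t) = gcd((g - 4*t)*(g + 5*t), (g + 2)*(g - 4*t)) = -g + 4*t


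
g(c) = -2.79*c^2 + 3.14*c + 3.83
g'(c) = 3.14 - 5.58*c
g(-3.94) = -51.85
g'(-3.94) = 25.13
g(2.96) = -11.32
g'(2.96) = -13.38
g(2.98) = -11.59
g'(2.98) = -13.49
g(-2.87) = -28.16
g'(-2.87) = 19.15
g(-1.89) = -12.07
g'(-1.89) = 13.69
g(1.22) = 3.51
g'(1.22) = -3.67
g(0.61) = 4.71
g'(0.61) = -0.26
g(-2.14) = -15.67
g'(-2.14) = 15.08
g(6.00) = -77.77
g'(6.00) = -30.34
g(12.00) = -360.25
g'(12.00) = -63.82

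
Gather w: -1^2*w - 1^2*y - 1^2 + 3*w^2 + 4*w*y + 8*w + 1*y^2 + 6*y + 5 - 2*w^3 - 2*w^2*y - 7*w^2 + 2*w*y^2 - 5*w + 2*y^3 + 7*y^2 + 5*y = -2*w^3 + w^2*(-2*y - 4) + w*(2*y^2 + 4*y + 2) + 2*y^3 + 8*y^2 + 10*y + 4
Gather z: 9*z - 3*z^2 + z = -3*z^2 + 10*z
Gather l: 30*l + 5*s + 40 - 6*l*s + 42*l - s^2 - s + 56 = l*(72 - 6*s) - s^2 + 4*s + 96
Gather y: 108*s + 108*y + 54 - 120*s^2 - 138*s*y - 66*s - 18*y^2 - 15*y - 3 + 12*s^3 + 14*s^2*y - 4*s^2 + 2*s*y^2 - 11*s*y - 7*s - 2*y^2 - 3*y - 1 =12*s^3 - 124*s^2 + 35*s + y^2*(2*s - 20) + y*(14*s^2 - 149*s + 90) + 50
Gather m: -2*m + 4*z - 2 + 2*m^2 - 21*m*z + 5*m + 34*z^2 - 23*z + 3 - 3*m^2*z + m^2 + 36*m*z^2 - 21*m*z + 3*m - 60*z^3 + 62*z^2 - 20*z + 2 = m^2*(3 - 3*z) + m*(36*z^2 - 42*z + 6) - 60*z^3 + 96*z^2 - 39*z + 3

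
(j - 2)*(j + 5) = j^2 + 3*j - 10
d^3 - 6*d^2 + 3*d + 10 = (d - 5)*(d - 2)*(d + 1)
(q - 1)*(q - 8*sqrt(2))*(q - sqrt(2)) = q^3 - 9*sqrt(2)*q^2 - q^2 + 9*sqrt(2)*q + 16*q - 16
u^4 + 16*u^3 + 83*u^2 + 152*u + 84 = (u + 1)*(u + 2)*(u + 6)*(u + 7)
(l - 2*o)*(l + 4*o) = l^2 + 2*l*o - 8*o^2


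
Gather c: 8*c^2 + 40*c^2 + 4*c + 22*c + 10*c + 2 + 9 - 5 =48*c^2 + 36*c + 6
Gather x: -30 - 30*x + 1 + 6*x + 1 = -24*x - 28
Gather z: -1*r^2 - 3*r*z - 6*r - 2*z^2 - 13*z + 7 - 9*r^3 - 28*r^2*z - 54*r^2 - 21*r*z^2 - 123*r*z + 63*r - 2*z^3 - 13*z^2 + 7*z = -9*r^3 - 55*r^2 + 57*r - 2*z^3 + z^2*(-21*r - 15) + z*(-28*r^2 - 126*r - 6) + 7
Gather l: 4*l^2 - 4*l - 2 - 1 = 4*l^2 - 4*l - 3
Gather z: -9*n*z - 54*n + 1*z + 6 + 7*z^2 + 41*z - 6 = -54*n + 7*z^2 + z*(42 - 9*n)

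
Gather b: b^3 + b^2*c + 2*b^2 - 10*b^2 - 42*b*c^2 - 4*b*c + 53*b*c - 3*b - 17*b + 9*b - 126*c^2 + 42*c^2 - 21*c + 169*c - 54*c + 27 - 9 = b^3 + b^2*(c - 8) + b*(-42*c^2 + 49*c - 11) - 84*c^2 + 94*c + 18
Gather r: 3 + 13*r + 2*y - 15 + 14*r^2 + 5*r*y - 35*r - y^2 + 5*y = 14*r^2 + r*(5*y - 22) - y^2 + 7*y - 12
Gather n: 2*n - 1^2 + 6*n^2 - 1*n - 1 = 6*n^2 + n - 2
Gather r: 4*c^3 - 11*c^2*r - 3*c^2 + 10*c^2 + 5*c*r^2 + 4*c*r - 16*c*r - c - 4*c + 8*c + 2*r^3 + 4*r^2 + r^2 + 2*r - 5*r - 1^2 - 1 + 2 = 4*c^3 + 7*c^2 + 3*c + 2*r^3 + r^2*(5*c + 5) + r*(-11*c^2 - 12*c - 3)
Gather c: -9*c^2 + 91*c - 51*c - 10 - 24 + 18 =-9*c^2 + 40*c - 16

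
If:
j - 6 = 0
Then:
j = 6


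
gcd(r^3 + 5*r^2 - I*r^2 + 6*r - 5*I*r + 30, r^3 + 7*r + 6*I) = r^2 - I*r + 6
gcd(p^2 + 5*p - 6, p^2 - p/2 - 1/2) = p - 1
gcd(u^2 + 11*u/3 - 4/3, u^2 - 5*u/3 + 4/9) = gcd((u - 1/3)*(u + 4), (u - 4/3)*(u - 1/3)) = u - 1/3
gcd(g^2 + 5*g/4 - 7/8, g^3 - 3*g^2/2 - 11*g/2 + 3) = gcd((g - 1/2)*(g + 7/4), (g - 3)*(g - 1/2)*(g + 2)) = g - 1/2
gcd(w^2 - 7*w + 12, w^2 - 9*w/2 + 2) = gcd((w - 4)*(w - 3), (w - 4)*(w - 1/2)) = w - 4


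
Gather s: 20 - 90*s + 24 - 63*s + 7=51 - 153*s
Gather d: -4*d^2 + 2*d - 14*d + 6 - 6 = -4*d^2 - 12*d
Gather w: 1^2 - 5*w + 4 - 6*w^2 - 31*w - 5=-6*w^2 - 36*w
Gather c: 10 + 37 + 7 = 54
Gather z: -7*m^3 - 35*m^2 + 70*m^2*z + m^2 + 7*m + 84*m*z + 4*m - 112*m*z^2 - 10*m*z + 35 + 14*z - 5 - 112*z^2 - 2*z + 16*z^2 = -7*m^3 - 34*m^2 + 11*m + z^2*(-112*m - 96) + z*(70*m^2 + 74*m + 12) + 30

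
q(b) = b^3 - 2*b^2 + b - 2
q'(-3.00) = 40.00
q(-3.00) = -50.00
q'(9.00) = 208.00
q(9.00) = 574.00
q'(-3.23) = 45.22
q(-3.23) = -59.79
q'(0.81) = -0.27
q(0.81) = -1.97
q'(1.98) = 4.84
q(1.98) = -0.10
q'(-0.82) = 6.30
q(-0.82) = -4.72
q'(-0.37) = 2.89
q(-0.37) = -2.69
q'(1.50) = 1.75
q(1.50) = -1.62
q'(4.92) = 53.94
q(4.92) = 73.60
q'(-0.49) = 3.68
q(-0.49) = -3.09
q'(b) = 3*b^2 - 4*b + 1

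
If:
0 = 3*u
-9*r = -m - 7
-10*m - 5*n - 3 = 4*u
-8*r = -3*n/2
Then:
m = -641/350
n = 536/175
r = 201/350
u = 0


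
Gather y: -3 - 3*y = -3*y - 3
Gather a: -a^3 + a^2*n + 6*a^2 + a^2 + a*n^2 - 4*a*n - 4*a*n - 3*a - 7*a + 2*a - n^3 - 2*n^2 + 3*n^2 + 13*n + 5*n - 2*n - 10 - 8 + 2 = -a^3 + a^2*(n + 7) + a*(n^2 - 8*n - 8) - n^3 + n^2 + 16*n - 16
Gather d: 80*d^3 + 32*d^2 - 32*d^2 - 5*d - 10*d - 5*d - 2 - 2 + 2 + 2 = 80*d^3 - 20*d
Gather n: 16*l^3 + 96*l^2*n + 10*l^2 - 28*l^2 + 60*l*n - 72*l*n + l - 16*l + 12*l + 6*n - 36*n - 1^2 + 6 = 16*l^3 - 18*l^2 - 3*l + n*(96*l^2 - 12*l - 30) + 5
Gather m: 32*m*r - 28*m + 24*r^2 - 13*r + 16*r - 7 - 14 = m*(32*r - 28) + 24*r^2 + 3*r - 21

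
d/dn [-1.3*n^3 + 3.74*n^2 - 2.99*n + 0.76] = -3.9*n^2 + 7.48*n - 2.99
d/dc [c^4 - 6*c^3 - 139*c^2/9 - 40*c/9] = 4*c^3 - 18*c^2 - 278*c/9 - 40/9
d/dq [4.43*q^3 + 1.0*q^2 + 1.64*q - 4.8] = 13.29*q^2 + 2.0*q + 1.64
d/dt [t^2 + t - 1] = 2*t + 1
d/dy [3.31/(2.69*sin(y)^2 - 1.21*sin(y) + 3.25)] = (4.0051 - 17.8078*sin(y))*cos(y)/(2.69*sin(y)^2 - 1.21*sin(y) + 3.25)^2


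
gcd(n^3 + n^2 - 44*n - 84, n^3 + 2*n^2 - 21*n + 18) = n + 6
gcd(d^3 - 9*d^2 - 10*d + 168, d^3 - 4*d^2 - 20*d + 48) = d^2 - 2*d - 24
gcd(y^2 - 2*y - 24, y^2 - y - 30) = y - 6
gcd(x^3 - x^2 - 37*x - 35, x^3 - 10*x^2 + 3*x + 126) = x - 7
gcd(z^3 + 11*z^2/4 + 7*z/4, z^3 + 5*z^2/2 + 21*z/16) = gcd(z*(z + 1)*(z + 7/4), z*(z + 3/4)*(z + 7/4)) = z^2 + 7*z/4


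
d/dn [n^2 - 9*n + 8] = 2*n - 9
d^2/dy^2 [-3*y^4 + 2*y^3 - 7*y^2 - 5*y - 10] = -36*y^2 + 12*y - 14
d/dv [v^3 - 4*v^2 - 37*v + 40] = 3*v^2 - 8*v - 37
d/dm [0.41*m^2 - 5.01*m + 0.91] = 0.82*m - 5.01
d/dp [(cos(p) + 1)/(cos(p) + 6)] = -5*sin(p)/(cos(p) + 6)^2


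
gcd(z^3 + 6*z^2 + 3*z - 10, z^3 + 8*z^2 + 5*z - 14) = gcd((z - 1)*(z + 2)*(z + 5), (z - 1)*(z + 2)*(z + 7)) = z^2 + z - 2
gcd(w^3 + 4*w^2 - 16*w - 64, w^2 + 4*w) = w + 4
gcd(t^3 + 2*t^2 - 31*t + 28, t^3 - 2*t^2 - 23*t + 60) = t - 4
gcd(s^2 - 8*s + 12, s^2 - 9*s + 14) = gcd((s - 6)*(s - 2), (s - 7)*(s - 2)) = s - 2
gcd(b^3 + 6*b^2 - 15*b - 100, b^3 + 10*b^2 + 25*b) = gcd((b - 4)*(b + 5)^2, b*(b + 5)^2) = b^2 + 10*b + 25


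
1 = 1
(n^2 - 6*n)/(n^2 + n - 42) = n/(n + 7)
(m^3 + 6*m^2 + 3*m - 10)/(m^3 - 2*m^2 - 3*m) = (-m^3 - 6*m^2 - 3*m + 10)/(m*(-m^2 + 2*m + 3))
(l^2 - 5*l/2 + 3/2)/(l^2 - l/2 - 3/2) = (l - 1)/(l + 1)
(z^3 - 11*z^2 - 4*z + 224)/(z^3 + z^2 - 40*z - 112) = (z - 8)/(z + 4)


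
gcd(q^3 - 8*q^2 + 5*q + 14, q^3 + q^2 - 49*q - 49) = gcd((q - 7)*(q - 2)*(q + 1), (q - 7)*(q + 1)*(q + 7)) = q^2 - 6*q - 7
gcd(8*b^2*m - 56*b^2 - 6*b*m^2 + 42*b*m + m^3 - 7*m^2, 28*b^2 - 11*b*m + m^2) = 4*b - m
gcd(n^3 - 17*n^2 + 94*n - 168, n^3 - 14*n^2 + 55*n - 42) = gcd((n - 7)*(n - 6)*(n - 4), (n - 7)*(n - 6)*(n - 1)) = n^2 - 13*n + 42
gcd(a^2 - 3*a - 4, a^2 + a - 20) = a - 4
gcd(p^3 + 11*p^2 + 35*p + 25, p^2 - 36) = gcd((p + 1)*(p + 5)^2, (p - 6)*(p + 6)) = 1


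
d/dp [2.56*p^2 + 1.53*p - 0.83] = 5.12*p + 1.53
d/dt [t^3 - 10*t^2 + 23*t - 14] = 3*t^2 - 20*t + 23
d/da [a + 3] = 1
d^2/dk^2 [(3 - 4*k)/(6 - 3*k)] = 10/(3*(k - 2)^3)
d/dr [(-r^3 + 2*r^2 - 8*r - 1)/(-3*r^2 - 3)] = (r^4 - 5*r^2 - 6*r + 8)/(3*(r^4 + 2*r^2 + 1))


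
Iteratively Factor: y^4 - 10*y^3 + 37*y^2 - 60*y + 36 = (y - 2)*(y^3 - 8*y^2 + 21*y - 18) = (y - 3)*(y - 2)*(y^2 - 5*y + 6) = (y - 3)^2*(y - 2)*(y - 2)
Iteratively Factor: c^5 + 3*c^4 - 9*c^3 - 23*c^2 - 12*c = (c + 1)*(c^4 + 2*c^3 - 11*c^2 - 12*c) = c*(c + 1)*(c^3 + 2*c^2 - 11*c - 12) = c*(c + 1)*(c + 4)*(c^2 - 2*c - 3) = c*(c + 1)^2*(c + 4)*(c - 3)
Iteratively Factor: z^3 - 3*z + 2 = (z + 2)*(z^2 - 2*z + 1) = (z - 1)*(z + 2)*(z - 1)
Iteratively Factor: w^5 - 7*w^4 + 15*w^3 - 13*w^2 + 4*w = (w - 4)*(w^4 - 3*w^3 + 3*w^2 - w) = (w - 4)*(w - 1)*(w^3 - 2*w^2 + w) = (w - 4)*(w - 1)^2*(w^2 - w) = (w - 4)*(w - 1)^3*(w)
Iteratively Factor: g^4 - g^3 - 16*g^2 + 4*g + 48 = (g - 4)*(g^3 + 3*g^2 - 4*g - 12) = (g - 4)*(g + 2)*(g^2 + g - 6) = (g - 4)*(g - 2)*(g + 2)*(g + 3)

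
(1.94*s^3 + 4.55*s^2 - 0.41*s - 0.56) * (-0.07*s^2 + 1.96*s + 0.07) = -0.1358*s^5 + 3.4839*s^4 + 9.0825*s^3 - 0.4459*s^2 - 1.1263*s - 0.0392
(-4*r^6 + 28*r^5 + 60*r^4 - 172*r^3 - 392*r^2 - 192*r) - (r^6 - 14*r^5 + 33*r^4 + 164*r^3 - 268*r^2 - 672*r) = -5*r^6 + 42*r^5 + 27*r^4 - 336*r^3 - 124*r^2 + 480*r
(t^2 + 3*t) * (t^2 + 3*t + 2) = t^4 + 6*t^3 + 11*t^2 + 6*t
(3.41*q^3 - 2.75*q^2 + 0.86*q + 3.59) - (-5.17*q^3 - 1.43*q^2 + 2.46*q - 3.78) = 8.58*q^3 - 1.32*q^2 - 1.6*q + 7.37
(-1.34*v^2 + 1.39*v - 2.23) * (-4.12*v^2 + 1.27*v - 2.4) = 5.5208*v^4 - 7.4286*v^3 + 14.1689*v^2 - 6.1681*v + 5.352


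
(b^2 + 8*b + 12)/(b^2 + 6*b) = (b + 2)/b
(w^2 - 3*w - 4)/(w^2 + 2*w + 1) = (w - 4)/(w + 1)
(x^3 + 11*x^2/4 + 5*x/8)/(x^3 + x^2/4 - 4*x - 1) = x*(2*x + 5)/(2*(x^2 - 4))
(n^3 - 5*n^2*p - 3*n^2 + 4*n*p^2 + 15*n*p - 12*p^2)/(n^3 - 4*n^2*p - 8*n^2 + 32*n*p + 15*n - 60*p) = (n - p)/(n - 5)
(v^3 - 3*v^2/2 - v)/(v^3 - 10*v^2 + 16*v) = (v + 1/2)/(v - 8)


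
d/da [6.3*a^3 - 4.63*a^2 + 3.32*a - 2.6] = 18.9*a^2 - 9.26*a + 3.32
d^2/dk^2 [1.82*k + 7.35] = 0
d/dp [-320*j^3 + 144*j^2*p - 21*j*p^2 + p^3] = 144*j^2 - 42*j*p + 3*p^2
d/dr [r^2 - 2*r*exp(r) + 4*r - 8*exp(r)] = -2*r*exp(r) + 2*r - 10*exp(r) + 4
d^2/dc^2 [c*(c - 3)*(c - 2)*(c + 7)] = 12*c^2 + 12*c - 58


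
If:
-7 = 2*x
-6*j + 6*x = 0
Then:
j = -7/2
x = -7/2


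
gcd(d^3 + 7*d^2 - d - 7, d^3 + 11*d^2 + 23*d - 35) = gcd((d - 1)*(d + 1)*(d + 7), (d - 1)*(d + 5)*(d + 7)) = d^2 + 6*d - 7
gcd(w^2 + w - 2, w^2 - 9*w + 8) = w - 1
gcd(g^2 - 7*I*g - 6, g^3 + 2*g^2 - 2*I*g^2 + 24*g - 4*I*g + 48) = g - 6*I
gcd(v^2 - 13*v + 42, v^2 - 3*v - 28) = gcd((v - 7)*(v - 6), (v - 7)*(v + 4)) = v - 7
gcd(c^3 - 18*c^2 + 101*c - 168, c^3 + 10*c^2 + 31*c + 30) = 1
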